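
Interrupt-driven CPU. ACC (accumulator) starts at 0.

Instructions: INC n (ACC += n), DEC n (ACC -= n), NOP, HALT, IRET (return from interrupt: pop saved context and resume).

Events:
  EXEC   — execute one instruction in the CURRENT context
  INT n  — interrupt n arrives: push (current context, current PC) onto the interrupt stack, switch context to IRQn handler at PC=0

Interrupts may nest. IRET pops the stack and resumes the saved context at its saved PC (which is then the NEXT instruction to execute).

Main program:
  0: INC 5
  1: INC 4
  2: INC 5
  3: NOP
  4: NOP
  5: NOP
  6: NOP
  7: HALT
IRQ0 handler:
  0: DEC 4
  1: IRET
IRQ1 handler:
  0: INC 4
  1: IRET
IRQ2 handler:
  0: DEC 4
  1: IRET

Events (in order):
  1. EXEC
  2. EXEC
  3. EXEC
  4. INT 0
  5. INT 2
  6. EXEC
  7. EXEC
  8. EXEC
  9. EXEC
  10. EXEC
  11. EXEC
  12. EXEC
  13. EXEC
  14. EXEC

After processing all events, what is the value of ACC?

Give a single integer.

Answer: 6

Derivation:
Event 1 (EXEC): [MAIN] PC=0: INC 5 -> ACC=5
Event 2 (EXEC): [MAIN] PC=1: INC 4 -> ACC=9
Event 3 (EXEC): [MAIN] PC=2: INC 5 -> ACC=14
Event 4 (INT 0): INT 0 arrives: push (MAIN, PC=3), enter IRQ0 at PC=0 (depth now 1)
Event 5 (INT 2): INT 2 arrives: push (IRQ0, PC=0), enter IRQ2 at PC=0 (depth now 2)
Event 6 (EXEC): [IRQ2] PC=0: DEC 4 -> ACC=10
Event 7 (EXEC): [IRQ2] PC=1: IRET -> resume IRQ0 at PC=0 (depth now 1)
Event 8 (EXEC): [IRQ0] PC=0: DEC 4 -> ACC=6
Event 9 (EXEC): [IRQ0] PC=1: IRET -> resume MAIN at PC=3 (depth now 0)
Event 10 (EXEC): [MAIN] PC=3: NOP
Event 11 (EXEC): [MAIN] PC=4: NOP
Event 12 (EXEC): [MAIN] PC=5: NOP
Event 13 (EXEC): [MAIN] PC=6: NOP
Event 14 (EXEC): [MAIN] PC=7: HALT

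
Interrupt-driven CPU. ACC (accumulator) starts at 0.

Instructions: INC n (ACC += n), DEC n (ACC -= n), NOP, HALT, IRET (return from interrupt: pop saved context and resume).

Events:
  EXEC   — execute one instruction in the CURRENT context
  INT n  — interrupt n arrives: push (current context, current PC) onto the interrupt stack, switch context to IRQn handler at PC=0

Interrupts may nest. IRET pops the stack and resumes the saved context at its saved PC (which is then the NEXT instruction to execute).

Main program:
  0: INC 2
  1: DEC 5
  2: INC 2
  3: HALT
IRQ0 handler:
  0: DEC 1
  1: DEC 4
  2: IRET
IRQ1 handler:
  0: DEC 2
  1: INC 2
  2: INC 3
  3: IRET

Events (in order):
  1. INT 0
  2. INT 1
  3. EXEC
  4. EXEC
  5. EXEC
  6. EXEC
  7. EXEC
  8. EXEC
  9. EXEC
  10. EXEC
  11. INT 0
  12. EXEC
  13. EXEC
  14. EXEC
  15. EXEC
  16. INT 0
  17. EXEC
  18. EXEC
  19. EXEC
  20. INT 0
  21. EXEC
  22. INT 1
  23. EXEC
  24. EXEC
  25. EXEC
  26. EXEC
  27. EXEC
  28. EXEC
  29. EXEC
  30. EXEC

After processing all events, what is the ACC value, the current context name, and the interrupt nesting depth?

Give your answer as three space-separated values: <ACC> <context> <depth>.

Answer: -15 MAIN 0

Derivation:
Event 1 (INT 0): INT 0 arrives: push (MAIN, PC=0), enter IRQ0 at PC=0 (depth now 1)
Event 2 (INT 1): INT 1 arrives: push (IRQ0, PC=0), enter IRQ1 at PC=0 (depth now 2)
Event 3 (EXEC): [IRQ1] PC=0: DEC 2 -> ACC=-2
Event 4 (EXEC): [IRQ1] PC=1: INC 2 -> ACC=0
Event 5 (EXEC): [IRQ1] PC=2: INC 3 -> ACC=3
Event 6 (EXEC): [IRQ1] PC=3: IRET -> resume IRQ0 at PC=0 (depth now 1)
Event 7 (EXEC): [IRQ0] PC=0: DEC 1 -> ACC=2
Event 8 (EXEC): [IRQ0] PC=1: DEC 4 -> ACC=-2
Event 9 (EXEC): [IRQ0] PC=2: IRET -> resume MAIN at PC=0 (depth now 0)
Event 10 (EXEC): [MAIN] PC=0: INC 2 -> ACC=0
Event 11 (INT 0): INT 0 arrives: push (MAIN, PC=1), enter IRQ0 at PC=0 (depth now 1)
Event 12 (EXEC): [IRQ0] PC=0: DEC 1 -> ACC=-1
Event 13 (EXEC): [IRQ0] PC=1: DEC 4 -> ACC=-5
Event 14 (EXEC): [IRQ0] PC=2: IRET -> resume MAIN at PC=1 (depth now 0)
Event 15 (EXEC): [MAIN] PC=1: DEC 5 -> ACC=-10
Event 16 (INT 0): INT 0 arrives: push (MAIN, PC=2), enter IRQ0 at PC=0 (depth now 1)
Event 17 (EXEC): [IRQ0] PC=0: DEC 1 -> ACC=-11
Event 18 (EXEC): [IRQ0] PC=1: DEC 4 -> ACC=-15
Event 19 (EXEC): [IRQ0] PC=2: IRET -> resume MAIN at PC=2 (depth now 0)
Event 20 (INT 0): INT 0 arrives: push (MAIN, PC=2), enter IRQ0 at PC=0 (depth now 1)
Event 21 (EXEC): [IRQ0] PC=0: DEC 1 -> ACC=-16
Event 22 (INT 1): INT 1 arrives: push (IRQ0, PC=1), enter IRQ1 at PC=0 (depth now 2)
Event 23 (EXEC): [IRQ1] PC=0: DEC 2 -> ACC=-18
Event 24 (EXEC): [IRQ1] PC=1: INC 2 -> ACC=-16
Event 25 (EXEC): [IRQ1] PC=2: INC 3 -> ACC=-13
Event 26 (EXEC): [IRQ1] PC=3: IRET -> resume IRQ0 at PC=1 (depth now 1)
Event 27 (EXEC): [IRQ0] PC=1: DEC 4 -> ACC=-17
Event 28 (EXEC): [IRQ0] PC=2: IRET -> resume MAIN at PC=2 (depth now 0)
Event 29 (EXEC): [MAIN] PC=2: INC 2 -> ACC=-15
Event 30 (EXEC): [MAIN] PC=3: HALT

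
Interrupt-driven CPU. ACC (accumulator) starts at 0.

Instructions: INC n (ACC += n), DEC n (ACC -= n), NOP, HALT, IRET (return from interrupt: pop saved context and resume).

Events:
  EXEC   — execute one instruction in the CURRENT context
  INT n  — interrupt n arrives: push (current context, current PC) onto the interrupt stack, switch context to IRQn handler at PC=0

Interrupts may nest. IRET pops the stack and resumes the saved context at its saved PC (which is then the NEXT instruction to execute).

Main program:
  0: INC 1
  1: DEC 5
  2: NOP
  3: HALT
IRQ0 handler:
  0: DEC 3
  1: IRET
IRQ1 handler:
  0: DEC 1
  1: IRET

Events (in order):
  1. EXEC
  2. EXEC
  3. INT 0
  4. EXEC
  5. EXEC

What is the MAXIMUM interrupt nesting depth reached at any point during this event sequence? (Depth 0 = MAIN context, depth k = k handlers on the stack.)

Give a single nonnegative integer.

Event 1 (EXEC): [MAIN] PC=0: INC 1 -> ACC=1 [depth=0]
Event 2 (EXEC): [MAIN] PC=1: DEC 5 -> ACC=-4 [depth=0]
Event 3 (INT 0): INT 0 arrives: push (MAIN, PC=2), enter IRQ0 at PC=0 (depth now 1) [depth=1]
Event 4 (EXEC): [IRQ0] PC=0: DEC 3 -> ACC=-7 [depth=1]
Event 5 (EXEC): [IRQ0] PC=1: IRET -> resume MAIN at PC=2 (depth now 0) [depth=0]
Max depth observed: 1

Answer: 1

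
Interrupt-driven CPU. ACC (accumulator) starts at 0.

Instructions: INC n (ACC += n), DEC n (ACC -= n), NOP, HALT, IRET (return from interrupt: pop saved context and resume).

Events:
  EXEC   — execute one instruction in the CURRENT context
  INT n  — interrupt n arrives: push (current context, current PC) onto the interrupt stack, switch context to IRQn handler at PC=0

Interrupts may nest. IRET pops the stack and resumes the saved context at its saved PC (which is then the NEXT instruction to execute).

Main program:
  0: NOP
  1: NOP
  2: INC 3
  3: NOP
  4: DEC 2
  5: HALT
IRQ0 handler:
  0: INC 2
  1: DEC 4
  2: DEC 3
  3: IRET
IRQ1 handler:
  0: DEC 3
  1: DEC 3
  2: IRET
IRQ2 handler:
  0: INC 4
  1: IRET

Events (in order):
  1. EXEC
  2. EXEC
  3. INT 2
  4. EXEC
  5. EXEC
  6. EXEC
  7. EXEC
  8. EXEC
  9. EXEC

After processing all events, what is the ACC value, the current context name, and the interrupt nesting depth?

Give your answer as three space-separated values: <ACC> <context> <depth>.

Event 1 (EXEC): [MAIN] PC=0: NOP
Event 2 (EXEC): [MAIN] PC=1: NOP
Event 3 (INT 2): INT 2 arrives: push (MAIN, PC=2), enter IRQ2 at PC=0 (depth now 1)
Event 4 (EXEC): [IRQ2] PC=0: INC 4 -> ACC=4
Event 5 (EXEC): [IRQ2] PC=1: IRET -> resume MAIN at PC=2 (depth now 0)
Event 6 (EXEC): [MAIN] PC=2: INC 3 -> ACC=7
Event 7 (EXEC): [MAIN] PC=3: NOP
Event 8 (EXEC): [MAIN] PC=4: DEC 2 -> ACC=5
Event 9 (EXEC): [MAIN] PC=5: HALT

Answer: 5 MAIN 0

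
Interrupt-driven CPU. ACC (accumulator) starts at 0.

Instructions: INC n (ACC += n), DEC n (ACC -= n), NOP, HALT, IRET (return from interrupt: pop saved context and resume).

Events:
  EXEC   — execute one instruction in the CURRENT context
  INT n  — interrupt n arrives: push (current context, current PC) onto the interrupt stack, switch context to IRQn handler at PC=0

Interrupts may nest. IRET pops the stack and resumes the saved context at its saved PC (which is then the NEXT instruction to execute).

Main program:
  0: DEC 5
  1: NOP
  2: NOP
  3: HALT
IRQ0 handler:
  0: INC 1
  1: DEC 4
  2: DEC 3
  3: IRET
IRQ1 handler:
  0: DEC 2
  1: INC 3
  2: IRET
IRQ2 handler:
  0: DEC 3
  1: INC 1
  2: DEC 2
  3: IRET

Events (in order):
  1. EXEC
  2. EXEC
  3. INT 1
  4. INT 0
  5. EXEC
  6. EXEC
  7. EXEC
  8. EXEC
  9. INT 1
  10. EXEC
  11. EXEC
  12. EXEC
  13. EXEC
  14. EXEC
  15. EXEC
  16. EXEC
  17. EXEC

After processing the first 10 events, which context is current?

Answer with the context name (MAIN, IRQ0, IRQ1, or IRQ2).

Event 1 (EXEC): [MAIN] PC=0: DEC 5 -> ACC=-5
Event 2 (EXEC): [MAIN] PC=1: NOP
Event 3 (INT 1): INT 1 arrives: push (MAIN, PC=2), enter IRQ1 at PC=0 (depth now 1)
Event 4 (INT 0): INT 0 arrives: push (IRQ1, PC=0), enter IRQ0 at PC=0 (depth now 2)
Event 5 (EXEC): [IRQ0] PC=0: INC 1 -> ACC=-4
Event 6 (EXEC): [IRQ0] PC=1: DEC 4 -> ACC=-8
Event 7 (EXEC): [IRQ0] PC=2: DEC 3 -> ACC=-11
Event 8 (EXEC): [IRQ0] PC=3: IRET -> resume IRQ1 at PC=0 (depth now 1)
Event 9 (INT 1): INT 1 arrives: push (IRQ1, PC=0), enter IRQ1 at PC=0 (depth now 2)
Event 10 (EXEC): [IRQ1] PC=0: DEC 2 -> ACC=-13

Answer: IRQ1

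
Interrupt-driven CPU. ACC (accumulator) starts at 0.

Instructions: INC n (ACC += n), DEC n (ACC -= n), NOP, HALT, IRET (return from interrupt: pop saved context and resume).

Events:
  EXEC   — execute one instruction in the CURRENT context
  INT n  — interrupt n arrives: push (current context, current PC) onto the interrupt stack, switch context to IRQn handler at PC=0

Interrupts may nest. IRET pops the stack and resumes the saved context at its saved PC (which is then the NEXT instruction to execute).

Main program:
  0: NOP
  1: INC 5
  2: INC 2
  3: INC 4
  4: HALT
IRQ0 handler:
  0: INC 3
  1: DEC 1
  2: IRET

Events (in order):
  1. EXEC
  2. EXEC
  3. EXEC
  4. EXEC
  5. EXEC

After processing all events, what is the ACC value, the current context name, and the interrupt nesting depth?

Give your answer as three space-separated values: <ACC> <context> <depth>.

Event 1 (EXEC): [MAIN] PC=0: NOP
Event 2 (EXEC): [MAIN] PC=1: INC 5 -> ACC=5
Event 3 (EXEC): [MAIN] PC=2: INC 2 -> ACC=7
Event 4 (EXEC): [MAIN] PC=3: INC 4 -> ACC=11
Event 5 (EXEC): [MAIN] PC=4: HALT

Answer: 11 MAIN 0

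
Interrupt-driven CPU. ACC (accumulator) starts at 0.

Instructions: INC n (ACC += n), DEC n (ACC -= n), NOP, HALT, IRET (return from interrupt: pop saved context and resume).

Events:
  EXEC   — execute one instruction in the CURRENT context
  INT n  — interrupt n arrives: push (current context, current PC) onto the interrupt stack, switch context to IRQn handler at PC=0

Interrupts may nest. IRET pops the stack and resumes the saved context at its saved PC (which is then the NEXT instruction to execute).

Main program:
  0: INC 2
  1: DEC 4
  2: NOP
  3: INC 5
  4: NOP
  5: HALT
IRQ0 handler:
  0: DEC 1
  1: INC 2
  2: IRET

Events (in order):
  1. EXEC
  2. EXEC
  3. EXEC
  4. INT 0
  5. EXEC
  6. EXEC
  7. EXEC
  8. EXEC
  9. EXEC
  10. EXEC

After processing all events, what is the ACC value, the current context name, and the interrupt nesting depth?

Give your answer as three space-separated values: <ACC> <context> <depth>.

Event 1 (EXEC): [MAIN] PC=0: INC 2 -> ACC=2
Event 2 (EXEC): [MAIN] PC=1: DEC 4 -> ACC=-2
Event 3 (EXEC): [MAIN] PC=2: NOP
Event 4 (INT 0): INT 0 arrives: push (MAIN, PC=3), enter IRQ0 at PC=0 (depth now 1)
Event 5 (EXEC): [IRQ0] PC=0: DEC 1 -> ACC=-3
Event 6 (EXEC): [IRQ0] PC=1: INC 2 -> ACC=-1
Event 7 (EXEC): [IRQ0] PC=2: IRET -> resume MAIN at PC=3 (depth now 0)
Event 8 (EXEC): [MAIN] PC=3: INC 5 -> ACC=4
Event 9 (EXEC): [MAIN] PC=4: NOP
Event 10 (EXEC): [MAIN] PC=5: HALT

Answer: 4 MAIN 0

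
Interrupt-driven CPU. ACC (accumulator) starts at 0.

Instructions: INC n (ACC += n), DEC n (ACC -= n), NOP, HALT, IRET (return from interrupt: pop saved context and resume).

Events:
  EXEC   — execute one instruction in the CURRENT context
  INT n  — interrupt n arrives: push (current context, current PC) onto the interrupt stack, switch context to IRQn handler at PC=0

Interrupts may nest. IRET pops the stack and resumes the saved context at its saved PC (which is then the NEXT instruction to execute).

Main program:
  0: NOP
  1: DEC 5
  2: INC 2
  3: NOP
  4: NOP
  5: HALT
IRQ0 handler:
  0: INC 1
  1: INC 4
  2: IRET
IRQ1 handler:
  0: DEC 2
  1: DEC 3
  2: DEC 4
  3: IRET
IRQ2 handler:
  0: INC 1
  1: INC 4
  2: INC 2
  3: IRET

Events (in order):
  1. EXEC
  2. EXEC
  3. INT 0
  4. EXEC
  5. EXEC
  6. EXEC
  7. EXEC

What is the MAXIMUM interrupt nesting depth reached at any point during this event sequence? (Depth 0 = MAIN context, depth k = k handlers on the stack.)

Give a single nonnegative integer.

Event 1 (EXEC): [MAIN] PC=0: NOP [depth=0]
Event 2 (EXEC): [MAIN] PC=1: DEC 5 -> ACC=-5 [depth=0]
Event 3 (INT 0): INT 0 arrives: push (MAIN, PC=2), enter IRQ0 at PC=0 (depth now 1) [depth=1]
Event 4 (EXEC): [IRQ0] PC=0: INC 1 -> ACC=-4 [depth=1]
Event 5 (EXEC): [IRQ0] PC=1: INC 4 -> ACC=0 [depth=1]
Event 6 (EXEC): [IRQ0] PC=2: IRET -> resume MAIN at PC=2 (depth now 0) [depth=0]
Event 7 (EXEC): [MAIN] PC=2: INC 2 -> ACC=2 [depth=0]
Max depth observed: 1

Answer: 1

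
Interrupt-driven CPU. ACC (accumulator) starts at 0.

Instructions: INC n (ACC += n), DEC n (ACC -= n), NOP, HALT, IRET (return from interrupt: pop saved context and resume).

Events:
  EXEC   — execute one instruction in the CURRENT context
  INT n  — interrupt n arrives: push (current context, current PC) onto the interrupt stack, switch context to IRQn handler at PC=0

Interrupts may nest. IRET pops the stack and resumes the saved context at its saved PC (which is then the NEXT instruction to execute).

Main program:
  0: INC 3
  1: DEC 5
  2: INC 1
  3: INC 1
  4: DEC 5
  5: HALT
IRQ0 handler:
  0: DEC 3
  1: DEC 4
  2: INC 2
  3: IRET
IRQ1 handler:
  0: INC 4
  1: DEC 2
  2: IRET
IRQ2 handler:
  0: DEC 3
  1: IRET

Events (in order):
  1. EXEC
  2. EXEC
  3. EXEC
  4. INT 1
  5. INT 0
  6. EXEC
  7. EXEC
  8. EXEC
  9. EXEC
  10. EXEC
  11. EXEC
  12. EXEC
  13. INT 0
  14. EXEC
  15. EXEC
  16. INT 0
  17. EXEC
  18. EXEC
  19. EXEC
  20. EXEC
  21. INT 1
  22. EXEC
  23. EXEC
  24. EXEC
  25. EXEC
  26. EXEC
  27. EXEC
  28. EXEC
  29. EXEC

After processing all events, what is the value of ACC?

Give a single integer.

Event 1 (EXEC): [MAIN] PC=0: INC 3 -> ACC=3
Event 2 (EXEC): [MAIN] PC=1: DEC 5 -> ACC=-2
Event 3 (EXEC): [MAIN] PC=2: INC 1 -> ACC=-1
Event 4 (INT 1): INT 1 arrives: push (MAIN, PC=3), enter IRQ1 at PC=0 (depth now 1)
Event 5 (INT 0): INT 0 arrives: push (IRQ1, PC=0), enter IRQ0 at PC=0 (depth now 2)
Event 6 (EXEC): [IRQ0] PC=0: DEC 3 -> ACC=-4
Event 7 (EXEC): [IRQ0] PC=1: DEC 4 -> ACC=-8
Event 8 (EXEC): [IRQ0] PC=2: INC 2 -> ACC=-6
Event 9 (EXEC): [IRQ0] PC=3: IRET -> resume IRQ1 at PC=0 (depth now 1)
Event 10 (EXEC): [IRQ1] PC=0: INC 4 -> ACC=-2
Event 11 (EXEC): [IRQ1] PC=1: DEC 2 -> ACC=-4
Event 12 (EXEC): [IRQ1] PC=2: IRET -> resume MAIN at PC=3 (depth now 0)
Event 13 (INT 0): INT 0 arrives: push (MAIN, PC=3), enter IRQ0 at PC=0 (depth now 1)
Event 14 (EXEC): [IRQ0] PC=0: DEC 3 -> ACC=-7
Event 15 (EXEC): [IRQ0] PC=1: DEC 4 -> ACC=-11
Event 16 (INT 0): INT 0 arrives: push (IRQ0, PC=2), enter IRQ0 at PC=0 (depth now 2)
Event 17 (EXEC): [IRQ0] PC=0: DEC 3 -> ACC=-14
Event 18 (EXEC): [IRQ0] PC=1: DEC 4 -> ACC=-18
Event 19 (EXEC): [IRQ0] PC=2: INC 2 -> ACC=-16
Event 20 (EXEC): [IRQ0] PC=3: IRET -> resume IRQ0 at PC=2 (depth now 1)
Event 21 (INT 1): INT 1 arrives: push (IRQ0, PC=2), enter IRQ1 at PC=0 (depth now 2)
Event 22 (EXEC): [IRQ1] PC=0: INC 4 -> ACC=-12
Event 23 (EXEC): [IRQ1] PC=1: DEC 2 -> ACC=-14
Event 24 (EXEC): [IRQ1] PC=2: IRET -> resume IRQ0 at PC=2 (depth now 1)
Event 25 (EXEC): [IRQ0] PC=2: INC 2 -> ACC=-12
Event 26 (EXEC): [IRQ0] PC=3: IRET -> resume MAIN at PC=3 (depth now 0)
Event 27 (EXEC): [MAIN] PC=3: INC 1 -> ACC=-11
Event 28 (EXEC): [MAIN] PC=4: DEC 5 -> ACC=-16
Event 29 (EXEC): [MAIN] PC=5: HALT

Answer: -16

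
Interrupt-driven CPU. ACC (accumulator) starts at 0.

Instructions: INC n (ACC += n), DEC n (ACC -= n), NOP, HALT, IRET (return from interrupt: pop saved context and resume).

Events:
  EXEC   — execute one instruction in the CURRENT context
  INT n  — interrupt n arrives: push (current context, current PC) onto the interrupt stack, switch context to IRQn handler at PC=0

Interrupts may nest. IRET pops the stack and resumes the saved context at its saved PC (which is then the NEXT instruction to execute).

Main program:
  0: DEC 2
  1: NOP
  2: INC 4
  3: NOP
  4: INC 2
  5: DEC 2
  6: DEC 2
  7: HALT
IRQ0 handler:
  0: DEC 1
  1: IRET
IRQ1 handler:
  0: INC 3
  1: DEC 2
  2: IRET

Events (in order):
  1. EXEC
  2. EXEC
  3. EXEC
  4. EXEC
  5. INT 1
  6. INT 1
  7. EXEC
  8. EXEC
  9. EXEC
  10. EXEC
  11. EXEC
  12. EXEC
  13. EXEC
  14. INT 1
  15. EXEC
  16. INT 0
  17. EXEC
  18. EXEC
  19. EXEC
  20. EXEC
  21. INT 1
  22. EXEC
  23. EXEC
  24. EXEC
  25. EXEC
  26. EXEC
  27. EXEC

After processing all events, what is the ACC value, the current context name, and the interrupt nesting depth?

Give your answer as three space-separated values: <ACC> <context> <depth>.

Event 1 (EXEC): [MAIN] PC=0: DEC 2 -> ACC=-2
Event 2 (EXEC): [MAIN] PC=1: NOP
Event 3 (EXEC): [MAIN] PC=2: INC 4 -> ACC=2
Event 4 (EXEC): [MAIN] PC=3: NOP
Event 5 (INT 1): INT 1 arrives: push (MAIN, PC=4), enter IRQ1 at PC=0 (depth now 1)
Event 6 (INT 1): INT 1 arrives: push (IRQ1, PC=0), enter IRQ1 at PC=0 (depth now 2)
Event 7 (EXEC): [IRQ1] PC=0: INC 3 -> ACC=5
Event 8 (EXEC): [IRQ1] PC=1: DEC 2 -> ACC=3
Event 9 (EXEC): [IRQ1] PC=2: IRET -> resume IRQ1 at PC=0 (depth now 1)
Event 10 (EXEC): [IRQ1] PC=0: INC 3 -> ACC=6
Event 11 (EXEC): [IRQ1] PC=1: DEC 2 -> ACC=4
Event 12 (EXEC): [IRQ1] PC=2: IRET -> resume MAIN at PC=4 (depth now 0)
Event 13 (EXEC): [MAIN] PC=4: INC 2 -> ACC=6
Event 14 (INT 1): INT 1 arrives: push (MAIN, PC=5), enter IRQ1 at PC=0 (depth now 1)
Event 15 (EXEC): [IRQ1] PC=0: INC 3 -> ACC=9
Event 16 (INT 0): INT 0 arrives: push (IRQ1, PC=1), enter IRQ0 at PC=0 (depth now 2)
Event 17 (EXEC): [IRQ0] PC=0: DEC 1 -> ACC=8
Event 18 (EXEC): [IRQ0] PC=1: IRET -> resume IRQ1 at PC=1 (depth now 1)
Event 19 (EXEC): [IRQ1] PC=1: DEC 2 -> ACC=6
Event 20 (EXEC): [IRQ1] PC=2: IRET -> resume MAIN at PC=5 (depth now 0)
Event 21 (INT 1): INT 1 arrives: push (MAIN, PC=5), enter IRQ1 at PC=0 (depth now 1)
Event 22 (EXEC): [IRQ1] PC=0: INC 3 -> ACC=9
Event 23 (EXEC): [IRQ1] PC=1: DEC 2 -> ACC=7
Event 24 (EXEC): [IRQ1] PC=2: IRET -> resume MAIN at PC=5 (depth now 0)
Event 25 (EXEC): [MAIN] PC=5: DEC 2 -> ACC=5
Event 26 (EXEC): [MAIN] PC=6: DEC 2 -> ACC=3
Event 27 (EXEC): [MAIN] PC=7: HALT

Answer: 3 MAIN 0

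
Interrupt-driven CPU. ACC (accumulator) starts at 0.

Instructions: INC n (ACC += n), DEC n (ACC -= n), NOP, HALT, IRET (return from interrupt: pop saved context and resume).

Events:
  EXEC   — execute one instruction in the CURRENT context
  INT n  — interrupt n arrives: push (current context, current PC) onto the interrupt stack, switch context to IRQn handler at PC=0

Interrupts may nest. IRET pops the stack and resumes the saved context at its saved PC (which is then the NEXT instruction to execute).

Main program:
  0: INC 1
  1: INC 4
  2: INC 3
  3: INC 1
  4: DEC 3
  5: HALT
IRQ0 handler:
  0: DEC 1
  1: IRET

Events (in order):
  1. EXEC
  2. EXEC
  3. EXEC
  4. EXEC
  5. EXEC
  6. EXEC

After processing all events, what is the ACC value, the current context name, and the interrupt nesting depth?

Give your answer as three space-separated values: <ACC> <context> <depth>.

Event 1 (EXEC): [MAIN] PC=0: INC 1 -> ACC=1
Event 2 (EXEC): [MAIN] PC=1: INC 4 -> ACC=5
Event 3 (EXEC): [MAIN] PC=2: INC 3 -> ACC=8
Event 4 (EXEC): [MAIN] PC=3: INC 1 -> ACC=9
Event 5 (EXEC): [MAIN] PC=4: DEC 3 -> ACC=6
Event 6 (EXEC): [MAIN] PC=5: HALT

Answer: 6 MAIN 0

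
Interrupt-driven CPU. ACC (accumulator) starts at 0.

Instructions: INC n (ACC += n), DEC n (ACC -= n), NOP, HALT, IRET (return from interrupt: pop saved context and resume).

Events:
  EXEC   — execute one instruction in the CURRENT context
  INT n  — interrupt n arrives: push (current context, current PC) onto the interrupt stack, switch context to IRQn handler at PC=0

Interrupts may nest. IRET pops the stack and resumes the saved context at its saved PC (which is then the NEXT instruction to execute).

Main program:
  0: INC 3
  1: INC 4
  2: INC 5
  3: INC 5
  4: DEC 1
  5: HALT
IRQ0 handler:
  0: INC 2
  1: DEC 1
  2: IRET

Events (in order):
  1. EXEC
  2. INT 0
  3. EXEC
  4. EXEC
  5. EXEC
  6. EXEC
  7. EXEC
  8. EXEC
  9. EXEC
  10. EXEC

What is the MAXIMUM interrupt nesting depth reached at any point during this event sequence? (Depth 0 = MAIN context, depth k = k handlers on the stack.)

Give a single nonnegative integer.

Event 1 (EXEC): [MAIN] PC=0: INC 3 -> ACC=3 [depth=0]
Event 2 (INT 0): INT 0 arrives: push (MAIN, PC=1), enter IRQ0 at PC=0 (depth now 1) [depth=1]
Event 3 (EXEC): [IRQ0] PC=0: INC 2 -> ACC=5 [depth=1]
Event 4 (EXEC): [IRQ0] PC=1: DEC 1 -> ACC=4 [depth=1]
Event 5 (EXEC): [IRQ0] PC=2: IRET -> resume MAIN at PC=1 (depth now 0) [depth=0]
Event 6 (EXEC): [MAIN] PC=1: INC 4 -> ACC=8 [depth=0]
Event 7 (EXEC): [MAIN] PC=2: INC 5 -> ACC=13 [depth=0]
Event 8 (EXEC): [MAIN] PC=3: INC 5 -> ACC=18 [depth=0]
Event 9 (EXEC): [MAIN] PC=4: DEC 1 -> ACC=17 [depth=0]
Event 10 (EXEC): [MAIN] PC=5: HALT [depth=0]
Max depth observed: 1

Answer: 1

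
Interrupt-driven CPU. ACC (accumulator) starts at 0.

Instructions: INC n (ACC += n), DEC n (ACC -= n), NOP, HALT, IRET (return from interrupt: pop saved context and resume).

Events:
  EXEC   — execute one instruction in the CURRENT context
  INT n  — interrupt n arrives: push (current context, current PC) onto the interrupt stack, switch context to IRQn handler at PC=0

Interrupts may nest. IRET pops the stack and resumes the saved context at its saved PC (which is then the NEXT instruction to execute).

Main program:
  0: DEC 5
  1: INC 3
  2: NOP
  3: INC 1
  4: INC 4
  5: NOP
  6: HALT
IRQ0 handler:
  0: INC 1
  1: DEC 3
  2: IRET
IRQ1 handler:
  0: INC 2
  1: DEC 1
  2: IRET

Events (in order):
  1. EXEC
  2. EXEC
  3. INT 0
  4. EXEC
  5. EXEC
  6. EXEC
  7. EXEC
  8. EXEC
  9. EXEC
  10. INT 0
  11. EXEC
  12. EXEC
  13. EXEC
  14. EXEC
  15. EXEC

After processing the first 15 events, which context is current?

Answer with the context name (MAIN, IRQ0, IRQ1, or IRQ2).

Answer: MAIN

Derivation:
Event 1 (EXEC): [MAIN] PC=0: DEC 5 -> ACC=-5
Event 2 (EXEC): [MAIN] PC=1: INC 3 -> ACC=-2
Event 3 (INT 0): INT 0 arrives: push (MAIN, PC=2), enter IRQ0 at PC=0 (depth now 1)
Event 4 (EXEC): [IRQ0] PC=0: INC 1 -> ACC=-1
Event 5 (EXEC): [IRQ0] PC=1: DEC 3 -> ACC=-4
Event 6 (EXEC): [IRQ0] PC=2: IRET -> resume MAIN at PC=2 (depth now 0)
Event 7 (EXEC): [MAIN] PC=2: NOP
Event 8 (EXEC): [MAIN] PC=3: INC 1 -> ACC=-3
Event 9 (EXEC): [MAIN] PC=4: INC 4 -> ACC=1
Event 10 (INT 0): INT 0 arrives: push (MAIN, PC=5), enter IRQ0 at PC=0 (depth now 1)
Event 11 (EXEC): [IRQ0] PC=0: INC 1 -> ACC=2
Event 12 (EXEC): [IRQ0] PC=1: DEC 3 -> ACC=-1
Event 13 (EXEC): [IRQ0] PC=2: IRET -> resume MAIN at PC=5 (depth now 0)
Event 14 (EXEC): [MAIN] PC=5: NOP
Event 15 (EXEC): [MAIN] PC=6: HALT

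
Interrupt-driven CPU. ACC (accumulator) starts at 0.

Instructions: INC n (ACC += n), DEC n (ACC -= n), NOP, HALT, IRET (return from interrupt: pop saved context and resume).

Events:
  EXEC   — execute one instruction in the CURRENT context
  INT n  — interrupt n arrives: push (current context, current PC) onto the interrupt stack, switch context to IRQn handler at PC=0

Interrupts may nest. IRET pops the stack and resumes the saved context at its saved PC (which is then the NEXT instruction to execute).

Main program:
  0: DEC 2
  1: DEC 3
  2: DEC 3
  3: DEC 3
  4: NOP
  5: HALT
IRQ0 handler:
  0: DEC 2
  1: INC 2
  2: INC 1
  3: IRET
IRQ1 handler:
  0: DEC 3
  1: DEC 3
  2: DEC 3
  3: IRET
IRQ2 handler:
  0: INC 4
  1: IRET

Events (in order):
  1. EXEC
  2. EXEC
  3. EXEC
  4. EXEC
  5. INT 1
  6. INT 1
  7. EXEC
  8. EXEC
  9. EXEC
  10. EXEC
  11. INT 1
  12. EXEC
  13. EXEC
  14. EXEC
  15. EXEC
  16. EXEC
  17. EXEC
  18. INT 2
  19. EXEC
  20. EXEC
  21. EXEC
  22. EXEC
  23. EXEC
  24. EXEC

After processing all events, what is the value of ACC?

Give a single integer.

Event 1 (EXEC): [MAIN] PC=0: DEC 2 -> ACC=-2
Event 2 (EXEC): [MAIN] PC=1: DEC 3 -> ACC=-5
Event 3 (EXEC): [MAIN] PC=2: DEC 3 -> ACC=-8
Event 4 (EXEC): [MAIN] PC=3: DEC 3 -> ACC=-11
Event 5 (INT 1): INT 1 arrives: push (MAIN, PC=4), enter IRQ1 at PC=0 (depth now 1)
Event 6 (INT 1): INT 1 arrives: push (IRQ1, PC=0), enter IRQ1 at PC=0 (depth now 2)
Event 7 (EXEC): [IRQ1] PC=0: DEC 3 -> ACC=-14
Event 8 (EXEC): [IRQ1] PC=1: DEC 3 -> ACC=-17
Event 9 (EXEC): [IRQ1] PC=2: DEC 3 -> ACC=-20
Event 10 (EXEC): [IRQ1] PC=3: IRET -> resume IRQ1 at PC=0 (depth now 1)
Event 11 (INT 1): INT 1 arrives: push (IRQ1, PC=0), enter IRQ1 at PC=0 (depth now 2)
Event 12 (EXEC): [IRQ1] PC=0: DEC 3 -> ACC=-23
Event 13 (EXEC): [IRQ1] PC=1: DEC 3 -> ACC=-26
Event 14 (EXEC): [IRQ1] PC=2: DEC 3 -> ACC=-29
Event 15 (EXEC): [IRQ1] PC=3: IRET -> resume IRQ1 at PC=0 (depth now 1)
Event 16 (EXEC): [IRQ1] PC=0: DEC 3 -> ACC=-32
Event 17 (EXEC): [IRQ1] PC=1: DEC 3 -> ACC=-35
Event 18 (INT 2): INT 2 arrives: push (IRQ1, PC=2), enter IRQ2 at PC=0 (depth now 2)
Event 19 (EXEC): [IRQ2] PC=0: INC 4 -> ACC=-31
Event 20 (EXEC): [IRQ2] PC=1: IRET -> resume IRQ1 at PC=2 (depth now 1)
Event 21 (EXEC): [IRQ1] PC=2: DEC 3 -> ACC=-34
Event 22 (EXEC): [IRQ1] PC=3: IRET -> resume MAIN at PC=4 (depth now 0)
Event 23 (EXEC): [MAIN] PC=4: NOP
Event 24 (EXEC): [MAIN] PC=5: HALT

Answer: -34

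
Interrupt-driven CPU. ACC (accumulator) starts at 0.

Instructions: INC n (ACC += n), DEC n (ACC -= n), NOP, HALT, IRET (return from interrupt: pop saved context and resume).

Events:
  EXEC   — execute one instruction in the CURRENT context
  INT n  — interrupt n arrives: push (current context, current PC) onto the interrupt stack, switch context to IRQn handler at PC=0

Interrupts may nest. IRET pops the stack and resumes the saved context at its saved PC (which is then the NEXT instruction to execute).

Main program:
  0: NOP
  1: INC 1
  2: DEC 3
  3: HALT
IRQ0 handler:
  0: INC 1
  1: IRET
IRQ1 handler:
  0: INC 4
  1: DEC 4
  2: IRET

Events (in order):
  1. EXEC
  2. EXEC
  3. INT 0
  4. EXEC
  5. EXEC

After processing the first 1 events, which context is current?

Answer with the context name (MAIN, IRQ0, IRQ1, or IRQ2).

Answer: MAIN

Derivation:
Event 1 (EXEC): [MAIN] PC=0: NOP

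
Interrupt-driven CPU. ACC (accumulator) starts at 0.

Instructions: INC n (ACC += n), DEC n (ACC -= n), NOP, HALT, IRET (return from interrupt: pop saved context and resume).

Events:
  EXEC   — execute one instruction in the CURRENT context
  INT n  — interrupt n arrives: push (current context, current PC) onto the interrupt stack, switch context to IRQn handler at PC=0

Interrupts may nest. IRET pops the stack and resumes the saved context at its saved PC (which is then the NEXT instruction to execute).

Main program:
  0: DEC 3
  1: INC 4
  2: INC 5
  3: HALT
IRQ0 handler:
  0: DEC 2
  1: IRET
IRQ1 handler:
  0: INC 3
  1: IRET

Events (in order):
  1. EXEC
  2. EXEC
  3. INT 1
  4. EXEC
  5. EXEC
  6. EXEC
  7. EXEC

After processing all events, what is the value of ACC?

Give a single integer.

Answer: 9

Derivation:
Event 1 (EXEC): [MAIN] PC=0: DEC 3 -> ACC=-3
Event 2 (EXEC): [MAIN] PC=1: INC 4 -> ACC=1
Event 3 (INT 1): INT 1 arrives: push (MAIN, PC=2), enter IRQ1 at PC=0 (depth now 1)
Event 4 (EXEC): [IRQ1] PC=0: INC 3 -> ACC=4
Event 5 (EXEC): [IRQ1] PC=1: IRET -> resume MAIN at PC=2 (depth now 0)
Event 6 (EXEC): [MAIN] PC=2: INC 5 -> ACC=9
Event 7 (EXEC): [MAIN] PC=3: HALT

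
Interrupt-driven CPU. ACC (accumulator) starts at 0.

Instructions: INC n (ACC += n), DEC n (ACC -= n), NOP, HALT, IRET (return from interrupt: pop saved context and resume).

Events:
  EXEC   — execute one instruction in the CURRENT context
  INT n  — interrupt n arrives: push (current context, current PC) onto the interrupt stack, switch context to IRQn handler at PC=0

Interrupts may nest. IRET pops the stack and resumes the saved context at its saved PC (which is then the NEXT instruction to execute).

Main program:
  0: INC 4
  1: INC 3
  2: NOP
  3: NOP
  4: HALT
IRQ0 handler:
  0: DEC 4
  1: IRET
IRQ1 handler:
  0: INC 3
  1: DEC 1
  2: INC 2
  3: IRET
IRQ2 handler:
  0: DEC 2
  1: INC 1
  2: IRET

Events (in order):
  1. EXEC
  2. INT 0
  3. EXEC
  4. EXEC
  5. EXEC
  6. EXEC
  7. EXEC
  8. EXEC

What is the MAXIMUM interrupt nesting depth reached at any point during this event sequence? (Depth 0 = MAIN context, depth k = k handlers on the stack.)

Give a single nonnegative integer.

Event 1 (EXEC): [MAIN] PC=0: INC 4 -> ACC=4 [depth=0]
Event 2 (INT 0): INT 0 arrives: push (MAIN, PC=1), enter IRQ0 at PC=0 (depth now 1) [depth=1]
Event 3 (EXEC): [IRQ0] PC=0: DEC 4 -> ACC=0 [depth=1]
Event 4 (EXEC): [IRQ0] PC=1: IRET -> resume MAIN at PC=1 (depth now 0) [depth=0]
Event 5 (EXEC): [MAIN] PC=1: INC 3 -> ACC=3 [depth=0]
Event 6 (EXEC): [MAIN] PC=2: NOP [depth=0]
Event 7 (EXEC): [MAIN] PC=3: NOP [depth=0]
Event 8 (EXEC): [MAIN] PC=4: HALT [depth=0]
Max depth observed: 1

Answer: 1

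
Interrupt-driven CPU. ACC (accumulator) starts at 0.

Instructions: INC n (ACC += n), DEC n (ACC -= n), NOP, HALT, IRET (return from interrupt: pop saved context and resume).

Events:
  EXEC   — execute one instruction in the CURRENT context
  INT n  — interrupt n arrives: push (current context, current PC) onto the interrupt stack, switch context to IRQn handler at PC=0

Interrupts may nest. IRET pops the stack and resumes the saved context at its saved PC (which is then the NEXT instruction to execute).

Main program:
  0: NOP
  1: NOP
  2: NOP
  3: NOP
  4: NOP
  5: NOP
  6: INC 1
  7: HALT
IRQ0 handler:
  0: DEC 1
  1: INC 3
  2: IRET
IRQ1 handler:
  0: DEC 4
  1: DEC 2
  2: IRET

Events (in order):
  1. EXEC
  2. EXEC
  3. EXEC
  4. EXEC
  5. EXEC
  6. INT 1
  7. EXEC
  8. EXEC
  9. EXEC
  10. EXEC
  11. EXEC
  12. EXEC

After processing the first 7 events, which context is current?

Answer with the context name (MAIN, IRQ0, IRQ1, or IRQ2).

Answer: IRQ1

Derivation:
Event 1 (EXEC): [MAIN] PC=0: NOP
Event 2 (EXEC): [MAIN] PC=1: NOP
Event 3 (EXEC): [MAIN] PC=2: NOP
Event 4 (EXEC): [MAIN] PC=3: NOP
Event 5 (EXEC): [MAIN] PC=4: NOP
Event 6 (INT 1): INT 1 arrives: push (MAIN, PC=5), enter IRQ1 at PC=0 (depth now 1)
Event 7 (EXEC): [IRQ1] PC=0: DEC 4 -> ACC=-4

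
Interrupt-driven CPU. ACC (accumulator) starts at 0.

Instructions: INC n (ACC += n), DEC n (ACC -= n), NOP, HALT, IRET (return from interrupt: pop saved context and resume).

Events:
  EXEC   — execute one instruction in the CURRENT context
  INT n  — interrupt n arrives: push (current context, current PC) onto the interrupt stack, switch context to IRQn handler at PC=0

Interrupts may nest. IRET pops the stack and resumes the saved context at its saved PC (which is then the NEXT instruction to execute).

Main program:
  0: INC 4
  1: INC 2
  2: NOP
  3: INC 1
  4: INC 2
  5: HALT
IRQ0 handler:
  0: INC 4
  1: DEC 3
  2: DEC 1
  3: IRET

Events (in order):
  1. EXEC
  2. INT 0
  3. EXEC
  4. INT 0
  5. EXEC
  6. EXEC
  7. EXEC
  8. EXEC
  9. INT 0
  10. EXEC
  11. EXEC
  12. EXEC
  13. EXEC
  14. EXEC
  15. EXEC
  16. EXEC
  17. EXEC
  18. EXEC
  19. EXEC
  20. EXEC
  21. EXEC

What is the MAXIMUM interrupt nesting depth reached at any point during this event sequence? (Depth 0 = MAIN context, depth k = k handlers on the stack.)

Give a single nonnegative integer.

Event 1 (EXEC): [MAIN] PC=0: INC 4 -> ACC=4 [depth=0]
Event 2 (INT 0): INT 0 arrives: push (MAIN, PC=1), enter IRQ0 at PC=0 (depth now 1) [depth=1]
Event 3 (EXEC): [IRQ0] PC=0: INC 4 -> ACC=8 [depth=1]
Event 4 (INT 0): INT 0 arrives: push (IRQ0, PC=1), enter IRQ0 at PC=0 (depth now 2) [depth=2]
Event 5 (EXEC): [IRQ0] PC=0: INC 4 -> ACC=12 [depth=2]
Event 6 (EXEC): [IRQ0] PC=1: DEC 3 -> ACC=9 [depth=2]
Event 7 (EXEC): [IRQ0] PC=2: DEC 1 -> ACC=8 [depth=2]
Event 8 (EXEC): [IRQ0] PC=3: IRET -> resume IRQ0 at PC=1 (depth now 1) [depth=1]
Event 9 (INT 0): INT 0 arrives: push (IRQ0, PC=1), enter IRQ0 at PC=0 (depth now 2) [depth=2]
Event 10 (EXEC): [IRQ0] PC=0: INC 4 -> ACC=12 [depth=2]
Event 11 (EXEC): [IRQ0] PC=1: DEC 3 -> ACC=9 [depth=2]
Event 12 (EXEC): [IRQ0] PC=2: DEC 1 -> ACC=8 [depth=2]
Event 13 (EXEC): [IRQ0] PC=3: IRET -> resume IRQ0 at PC=1 (depth now 1) [depth=1]
Event 14 (EXEC): [IRQ0] PC=1: DEC 3 -> ACC=5 [depth=1]
Event 15 (EXEC): [IRQ0] PC=2: DEC 1 -> ACC=4 [depth=1]
Event 16 (EXEC): [IRQ0] PC=3: IRET -> resume MAIN at PC=1 (depth now 0) [depth=0]
Event 17 (EXEC): [MAIN] PC=1: INC 2 -> ACC=6 [depth=0]
Event 18 (EXEC): [MAIN] PC=2: NOP [depth=0]
Event 19 (EXEC): [MAIN] PC=3: INC 1 -> ACC=7 [depth=0]
Event 20 (EXEC): [MAIN] PC=4: INC 2 -> ACC=9 [depth=0]
Event 21 (EXEC): [MAIN] PC=5: HALT [depth=0]
Max depth observed: 2

Answer: 2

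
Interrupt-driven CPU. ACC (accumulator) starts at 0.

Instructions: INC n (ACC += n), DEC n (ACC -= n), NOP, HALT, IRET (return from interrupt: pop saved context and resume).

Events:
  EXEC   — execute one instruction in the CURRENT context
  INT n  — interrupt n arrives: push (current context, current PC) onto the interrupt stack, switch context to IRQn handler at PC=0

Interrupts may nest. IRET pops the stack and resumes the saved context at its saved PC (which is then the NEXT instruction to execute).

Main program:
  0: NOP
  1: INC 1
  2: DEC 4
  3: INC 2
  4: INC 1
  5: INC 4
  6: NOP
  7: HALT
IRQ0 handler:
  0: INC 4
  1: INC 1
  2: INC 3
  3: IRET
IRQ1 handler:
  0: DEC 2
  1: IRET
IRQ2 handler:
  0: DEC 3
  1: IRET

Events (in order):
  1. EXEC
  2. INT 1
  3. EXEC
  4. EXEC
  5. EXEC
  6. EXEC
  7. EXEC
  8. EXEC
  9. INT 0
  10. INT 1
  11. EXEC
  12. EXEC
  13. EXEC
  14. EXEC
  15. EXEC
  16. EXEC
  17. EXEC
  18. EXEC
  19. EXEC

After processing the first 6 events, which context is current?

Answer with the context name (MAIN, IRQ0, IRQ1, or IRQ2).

Answer: MAIN

Derivation:
Event 1 (EXEC): [MAIN] PC=0: NOP
Event 2 (INT 1): INT 1 arrives: push (MAIN, PC=1), enter IRQ1 at PC=0 (depth now 1)
Event 3 (EXEC): [IRQ1] PC=0: DEC 2 -> ACC=-2
Event 4 (EXEC): [IRQ1] PC=1: IRET -> resume MAIN at PC=1 (depth now 0)
Event 5 (EXEC): [MAIN] PC=1: INC 1 -> ACC=-1
Event 6 (EXEC): [MAIN] PC=2: DEC 4 -> ACC=-5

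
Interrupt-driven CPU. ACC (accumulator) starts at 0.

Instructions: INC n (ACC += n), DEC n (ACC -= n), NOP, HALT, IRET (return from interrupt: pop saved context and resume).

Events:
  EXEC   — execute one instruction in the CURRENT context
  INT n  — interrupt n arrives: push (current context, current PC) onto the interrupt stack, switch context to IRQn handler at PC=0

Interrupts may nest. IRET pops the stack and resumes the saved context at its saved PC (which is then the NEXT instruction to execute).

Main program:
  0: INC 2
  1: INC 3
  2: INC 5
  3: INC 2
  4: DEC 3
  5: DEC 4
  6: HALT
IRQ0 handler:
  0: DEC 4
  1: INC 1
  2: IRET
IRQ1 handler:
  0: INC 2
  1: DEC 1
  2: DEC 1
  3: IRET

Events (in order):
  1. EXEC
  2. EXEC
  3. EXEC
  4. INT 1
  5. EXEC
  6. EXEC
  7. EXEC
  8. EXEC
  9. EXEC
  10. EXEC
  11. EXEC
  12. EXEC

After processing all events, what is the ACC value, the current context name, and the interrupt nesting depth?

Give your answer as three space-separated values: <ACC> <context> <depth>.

Answer: 5 MAIN 0

Derivation:
Event 1 (EXEC): [MAIN] PC=0: INC 2 -> ACC=2
Event 2 (EXEC): [MAIN] PC=1: INC 3 -> ACC=5
Event 3 (EXEC): [MAIN] PC=2: INC 5 -> ACC=10
Event 4 (INT 1): INT 1 arrives: push (MAIN, PC=3), enter IRQ1 at PC=0 (depth now 1)
Event 5 (EXEC): [IRQ1] PC=0: INC 2 -> ACC=12
Event 6 (EXEC): [IRQ1] PC=1: DEC 1 -> ACC=11
Event 7 (EXEC): [IRQ1] PC=2: DEC 1 -> ACC=10
Event 8 (EXEC): [IRQ1] PC=3: IRET -> resume MAIN at PC=3 (depth now 0)
Event 9 (EXEC): [MAIN] PC=3: INC 2 -> ACC=12
Event 10 (EXEC): [MAIN] PC=4: DEC 3 -> ACC=9
Event 11 (EXEC): [MAIN] PC=5: DEC 4 -> ACC=5
Event 12 (EXEC): [MAIN] PC=6: HALT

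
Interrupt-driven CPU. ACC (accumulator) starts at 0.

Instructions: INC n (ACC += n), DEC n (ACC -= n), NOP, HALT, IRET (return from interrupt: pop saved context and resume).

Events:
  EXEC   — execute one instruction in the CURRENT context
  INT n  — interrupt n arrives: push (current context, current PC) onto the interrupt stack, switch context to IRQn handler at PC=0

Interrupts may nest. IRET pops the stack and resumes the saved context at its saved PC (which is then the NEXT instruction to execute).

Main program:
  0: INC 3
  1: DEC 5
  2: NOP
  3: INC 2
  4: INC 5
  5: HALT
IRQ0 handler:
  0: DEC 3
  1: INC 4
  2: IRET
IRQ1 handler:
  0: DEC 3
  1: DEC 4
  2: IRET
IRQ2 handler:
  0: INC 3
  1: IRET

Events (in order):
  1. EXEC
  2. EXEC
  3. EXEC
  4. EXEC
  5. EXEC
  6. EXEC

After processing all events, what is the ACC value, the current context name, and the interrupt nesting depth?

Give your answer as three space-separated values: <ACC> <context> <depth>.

Answer: 5 MAIN 0

Derivation:
Event 1 (EXEC): [MAIN] PC=0: INC 3 -> ACC=3
Event 2 (EXEC): [MAIN] PC=1: DEC 5 -> ACC=-2
Event 3 (EXEC): [MAIN] PC=2: NOP
Event 4 (EXEC): [MAIN] PC=3: INC 2 -> ACC=0
Event 5 (EXEC): [MAIN] PC=4: INC 5 -> ACC=5
Event 6 (EXEC): [MAIN] PC=5: HALT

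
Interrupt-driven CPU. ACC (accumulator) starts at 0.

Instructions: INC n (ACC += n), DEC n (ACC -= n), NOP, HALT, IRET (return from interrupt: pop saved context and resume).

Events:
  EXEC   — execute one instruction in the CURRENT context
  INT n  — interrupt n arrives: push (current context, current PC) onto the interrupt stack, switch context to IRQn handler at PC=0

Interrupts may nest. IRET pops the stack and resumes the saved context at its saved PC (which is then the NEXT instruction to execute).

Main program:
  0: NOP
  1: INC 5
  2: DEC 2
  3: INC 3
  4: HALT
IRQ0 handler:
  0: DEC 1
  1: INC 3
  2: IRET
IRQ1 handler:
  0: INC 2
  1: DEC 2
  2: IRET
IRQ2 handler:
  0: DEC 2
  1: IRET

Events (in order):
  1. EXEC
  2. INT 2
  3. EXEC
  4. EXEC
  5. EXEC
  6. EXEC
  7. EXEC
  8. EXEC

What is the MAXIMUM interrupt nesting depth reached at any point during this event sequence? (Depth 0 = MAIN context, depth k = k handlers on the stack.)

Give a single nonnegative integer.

Answer: 1

Derivation:
Event 1 (EXEC): [MAIN] PC=0: NOP [depth=0]
Event 2 (INT 2): INT 2 arrives: push (MAIN, PC=1), enter IRQ2 at PC=0 (depth now 1) [depth=1]
Event 3 (EXEC): [IRQ2] PC=0: DEC 2 -> ACC=-2 [depth=1]
Event 4 (EXEC): [IRQ2] PC=1: IRET -> resume MAIN at PC=1 (depth now 0) [depth=0]
Event 5 (EXEC): [MAIN] PC=1: INC 5 -> ACC=3 [depth=0]
Event 6 (EXEC): [MAIN] PC=2: DEC 2 -> ACC=1 [depth=0]
Event 7 (EXEC): [MAIN] PC=3: INC 3 -> ACC=4 [depth=0]
Event 8 (EXEC): [MAIN] PC=4: HALT [depth=0]
Max depth observed: 1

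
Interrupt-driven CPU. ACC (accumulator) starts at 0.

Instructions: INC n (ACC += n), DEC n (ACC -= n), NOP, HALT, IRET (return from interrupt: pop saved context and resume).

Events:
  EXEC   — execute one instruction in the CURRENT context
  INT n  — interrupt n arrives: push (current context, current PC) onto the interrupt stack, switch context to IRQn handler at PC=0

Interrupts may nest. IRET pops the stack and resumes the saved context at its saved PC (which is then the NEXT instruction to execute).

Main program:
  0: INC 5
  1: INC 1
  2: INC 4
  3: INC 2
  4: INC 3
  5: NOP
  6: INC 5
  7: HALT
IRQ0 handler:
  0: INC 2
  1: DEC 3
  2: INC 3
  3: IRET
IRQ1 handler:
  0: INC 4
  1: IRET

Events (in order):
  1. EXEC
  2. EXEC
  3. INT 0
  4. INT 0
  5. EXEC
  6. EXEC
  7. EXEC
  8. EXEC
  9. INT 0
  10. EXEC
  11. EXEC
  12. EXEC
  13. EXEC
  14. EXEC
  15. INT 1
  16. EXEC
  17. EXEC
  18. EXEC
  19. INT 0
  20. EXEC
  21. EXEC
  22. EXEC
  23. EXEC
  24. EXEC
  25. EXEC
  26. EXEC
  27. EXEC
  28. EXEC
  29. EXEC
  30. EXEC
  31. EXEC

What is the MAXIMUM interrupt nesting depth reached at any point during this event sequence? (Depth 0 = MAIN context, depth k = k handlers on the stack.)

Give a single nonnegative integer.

Answer: 2

Derivation:
Event 1 (EXEC): [MAIN] PC=0: INC 5 -> ACC=5 [depth=0]
Event 2 (EXEC): [MAIN] PC=1: INC 1 -> ACC=6 [depth=0]
Event 3 (INT 0): INT 0 arrives: push (MAIN, PC=2), enter IRQ0 at PC=0 (depth now 1) [depth=1]
Event 4 (INT 0): INT 0 arrives: push (IRQ0, PC=0), enter IRQ0 at PC=0 (depth now 2) [depth=2]
Event 5 (EXEC): [IRQ0] PC=0: INC 2 -> ACC=8 [depth=2]
Event 6 (EXEC): [IRQ0] PC=1: DEC 3 -> ACC=5 [depth=2]
Event 7 (EXEC): [IRQ0] PC=2: INC 3 -> ACC=8 [depth=2]
Event 8 (EXEC): [IRQ0] PC=3: IRET -> resume IRQ0 at PC=0 (depth now 1) [depth=1]
Event 9 (INT 0): INT 0 arrives: push (IRQ0, PC=0), enter IRQ0 at PC=0 (depth now 2) [depth=2]
Event 10 (EXEC): [IRQ0] PC=0: INC 2 -> ACC=10 [depth=2]
Event 11 (EXEC): [IRQ0] PC=1: DEC 3 -> ACC=7 [depth=2]
Event 12 (EXEC): [IRQ0] PC=2: INC 3 -> ACC=10 [depth=2]
Event 13 (EXEC): [IRQ0] PC=3: IRET -> resume IRQ0 at PC=0 (depth now 1) [depth=1]
Event 14 (EXEC): [IRQ0] PC=0: INC 2 -> ACC=12 [depth=1]
Event 15 (INT 1): INT 1 arrives: push (IRQ0, PC=1), enter IRQ1 at PC=0 (depth now 2) [depth=2]
Event 16 (EXEC): [IRQ1] PC=0: INC 4 -> ACC=16 [depth=2]
Event 17 (EXEC): [IRQ1] PC=1: IRET -> resume IRQ0 at PC=1 (depth now 1) [depth=1]
Event 18 (EXEC): [IRQ0] PC=1: DEC 3 -> ACC=13 [depth=1]
Event 19 (INT 0): INT 0 arrives: push (IRQ0, PC=2), enter IRQ0 at PC=0 (depth now 2) [depth=2]
Event 20 (EXEC): [IRQ0] PC=0: INC 2 -> ACC=15 [depth=2]
Event 21 (EXEC): [IRQ0] PC=1: DEC 3 -> ACC=12 [depth=2]
Event 22 (EXEC): [IRQ0] PC=2: INC 3 -> ACC=15 [depth=2]
Event 23 (EXEC): [IRQ0] PC=3: IRET -> resume IRQ0 at PC=2 (depth now 1) [depth=1]
Event 24 (EXEC): [IRQ0] PC=2: INC 3 -> ACC=18 [depth=1]
Event 25 (EXEC): [IRQ0] PC=3: IRET -> resume MAIN at PC=2 (depth now 0) [depth=0]
Event 26 (EXEC): [MAIN] PC=2: INC 4 -> ACC=22 [depth=0]
Event 27 (EXEC): [MAIN] PC=3: INC 2 -> ACC=24 [depth=0]
Event 28 (EXEC): [MAIN] PC=4: INC 3 -> ACC=27 [depth=0]
Event 29 (EXEC): [MAIN] PC=5: NOP [depth=0]
Event 30 (EXEC): [MAIN] PC=6: INC 5 -> ACC=32 [depth=0]
Event 31 (EXEC): [MAIN] PC=7: HALT [depth=0]
Max depth observed: 2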